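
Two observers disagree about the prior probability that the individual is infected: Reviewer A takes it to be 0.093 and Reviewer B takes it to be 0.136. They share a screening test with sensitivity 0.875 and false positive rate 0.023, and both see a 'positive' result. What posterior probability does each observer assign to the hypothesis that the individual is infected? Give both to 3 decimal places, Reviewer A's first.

Reviewer A: 0.796; Reviewer B: 0.857

The likelihood ratio for a 'positive' result is 0.875/0.023 = 38.043.
Reviewer A: prior odds 0.093/0.907 = 0.10254; posterior odds 3.9008; posterior probability 0.796.
Reviewer B: prior odds 0.136/0.864 = 0.15741; posterior odds 5.9883; posterior probability 0.857.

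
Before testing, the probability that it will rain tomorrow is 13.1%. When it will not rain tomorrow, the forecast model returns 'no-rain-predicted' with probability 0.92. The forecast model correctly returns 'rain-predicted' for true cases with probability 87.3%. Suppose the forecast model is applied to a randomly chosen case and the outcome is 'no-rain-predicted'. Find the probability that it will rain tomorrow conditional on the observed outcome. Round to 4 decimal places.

P(H | E) ≈ 0.0204

Let H be the event that it will rain tomorrow. P(H) = 0.131, so P(¬H) = 0.869. With E the 'no-rain-predicted' result, P(E|H) = 0.127 and P(E|¬H) = 0.92.
P(E) = 0.127·0.131 + 0.92·0.869 = 0.016637 + 0.79948 = 0.81612.
By Bayes' theorem, P(H|E) = 0.016637 / 0.81612 = 0.0204.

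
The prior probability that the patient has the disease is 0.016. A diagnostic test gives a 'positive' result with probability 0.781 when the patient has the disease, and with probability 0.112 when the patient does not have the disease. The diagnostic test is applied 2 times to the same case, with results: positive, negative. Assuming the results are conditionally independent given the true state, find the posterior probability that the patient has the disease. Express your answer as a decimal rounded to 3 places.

Let H be the event that the patient has the disease; start with P(H) = 0.016. P('positive'|H) = 0.781, P('positive'|¬H) = 0.112.
Update on result 1 ('positive'): P(H) ← 0.781·0.0160 / (0.781·0.0160 + 0.112·0.9840) = 0.012496/0.12270 = 0.1018.
Update on result 2 ('negative'): P(H) ← 0.219·0.1018 / (0.219·0.1018 + 0.888·0.8982) = 0.022303/0.81987 = 0.0272.

Posterior P(H) ≈ 0.027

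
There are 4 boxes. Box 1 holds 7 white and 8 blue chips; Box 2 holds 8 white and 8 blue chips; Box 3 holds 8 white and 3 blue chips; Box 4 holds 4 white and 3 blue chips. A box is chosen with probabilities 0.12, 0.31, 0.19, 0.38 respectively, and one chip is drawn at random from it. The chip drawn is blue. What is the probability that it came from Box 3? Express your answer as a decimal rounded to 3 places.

P(blue|Box 1) = 0.5333; P(blue|Box 2) = 0.5; P(blue|Box 3) = 0.2727; P(blue|Box 4) = 0.4286.
Prior × likelihood for each source: 0.12·0.5333=0.06400, 0.31·0.5=0.1550, 0.19·0.2727=0.05182, 0.38·0.4286=0.1629. Summing gives P(blue) = 0.43368.
P(Box 3 | blue) = 0.05182 / 0.43368 = 0.119.

Posterior probability ≈ 0.119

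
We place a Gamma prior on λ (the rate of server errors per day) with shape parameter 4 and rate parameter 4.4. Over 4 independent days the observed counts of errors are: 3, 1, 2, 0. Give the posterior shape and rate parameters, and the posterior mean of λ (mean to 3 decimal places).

Total count ∑xᵢ = 6 over n = 4 days.
Gamma is conjugate to the Poisson likelihood: posterior is Gamma(shape = 4+6 = 10, rate = 4.4+4 = 8.4).
Posterior mean = shape/rate = 10/8.4 = 1.190.

Posterior: Gamma(shape=10, rate=8.4); mean ≈ 1.190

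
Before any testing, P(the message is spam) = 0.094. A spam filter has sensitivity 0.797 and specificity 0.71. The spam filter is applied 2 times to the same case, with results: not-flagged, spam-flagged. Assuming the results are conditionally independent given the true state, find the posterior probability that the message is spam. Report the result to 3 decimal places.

Posterior P(H) ≈ 0.075

With H the event that the message is spam, the joint likelihood of the observed sequence is P(data|H) = 0.203·0.797 = 0.16179 and P(data|¬H) = 0.71·0.29 = 0.20590.
Bayes: P(H|data) = 0.094·0.16179 / (0.094·0.16179 + 0.906·0.20590) = 0.015208/0.20175 = 0.0754.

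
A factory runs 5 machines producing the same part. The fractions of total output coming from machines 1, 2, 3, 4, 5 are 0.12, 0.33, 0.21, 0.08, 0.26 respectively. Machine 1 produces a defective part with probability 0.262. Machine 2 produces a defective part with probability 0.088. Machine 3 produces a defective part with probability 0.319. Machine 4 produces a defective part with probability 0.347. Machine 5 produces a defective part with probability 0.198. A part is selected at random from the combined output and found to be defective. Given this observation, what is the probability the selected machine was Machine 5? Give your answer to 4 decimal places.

P(defective|M1) = 0.262; P(defective|M2) = 0.088; P(defective|M3) = 0.319; P(defective|M4) = 0.347; P(defective|M5) = 0.198.
Prior × likelihood for each source: 0.12·0.262=0.03144, 0.33·0.088=0.02904, 0.21·0.319=0.06699, 0.08·0.347=0.02776, 0.26·0.198=0.05148. Summing gives P(defective) = 0.20671.
P(Machine 5 | defective) = 0.05148 / 0.20671 = 0.2490.

Posterior probability ≈ 0.2490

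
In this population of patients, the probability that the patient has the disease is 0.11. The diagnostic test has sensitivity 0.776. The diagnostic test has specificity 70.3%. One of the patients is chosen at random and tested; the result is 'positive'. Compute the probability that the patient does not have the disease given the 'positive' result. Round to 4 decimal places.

P(¬H | E) ≈ 0.7559

Write H for 'the patient has the disease'. Prior odds H:¬H = 0.11/0.89 = 0.12360. For the 'positive' outcome, the likelihood ratio is 0.776/0.297 = 2.6128.
Posterior odds = 0.12360 × 2.6128 = 0.32293, so P(H|E) = 0.32293/(1+0.32293) = 0.2441. Then P(¬H|E) = 1 − 0.2441 = 0.7559.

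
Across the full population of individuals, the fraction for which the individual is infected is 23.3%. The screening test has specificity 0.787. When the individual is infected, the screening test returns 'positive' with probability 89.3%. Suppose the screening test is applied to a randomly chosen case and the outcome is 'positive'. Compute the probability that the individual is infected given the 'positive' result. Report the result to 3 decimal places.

Write H for 'the individual is infected'. Prior odds H:¬H = 0.233/0.767 = 0.30378. For the 'positive' outcome, the likelihood ratio is 0.893/0.213 = 4.1925.
Posterior odds = 0.30378 × 4.1925 = 1.2736, so P(H|E) = 1.2736/(1+1.2736) = 0.560.

P(H | E) ≈ 0.560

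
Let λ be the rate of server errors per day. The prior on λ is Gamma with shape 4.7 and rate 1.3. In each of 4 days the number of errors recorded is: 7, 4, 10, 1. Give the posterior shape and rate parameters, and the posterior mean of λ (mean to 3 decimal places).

The Poisson likelihood adds the total count to the shape and the number of exposure periods to the rate. Here ∑xᵢ = 22 and n = 4, so shape 4.7→26.7 and rate 1.3→5.3.
E[λ | data] = 26.7/5.3 = 5.038.

Posterior: Gamma(shape=26.7, rate=5.3); mean ≈ 5.038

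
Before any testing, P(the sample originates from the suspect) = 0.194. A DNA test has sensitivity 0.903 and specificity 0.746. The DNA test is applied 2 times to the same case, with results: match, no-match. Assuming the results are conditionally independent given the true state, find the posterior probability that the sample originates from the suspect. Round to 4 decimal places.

Posterior P(H) ≈ 0.1001

With H the event that the sample originates from the suspect, the joint likelihood of the observed sequence is P(data|H) = 0.903·0.097 = 0.087591 and P(data|¬H) = 0.254·0.746 = 0.18948.
Bayes: P(H|data) = 0.194·0.087591 / (0.194·0.087591 + 0.806·0.18948) = 0.016993/0.16972 = 0.1001.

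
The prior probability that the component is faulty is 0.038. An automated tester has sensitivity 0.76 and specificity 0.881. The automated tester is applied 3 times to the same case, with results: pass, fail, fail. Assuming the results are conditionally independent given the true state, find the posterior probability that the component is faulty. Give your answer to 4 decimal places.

Let H be the event that the component is faulty; start with P(H) = 0.038. P('fail'|H) = 0.76, P('fail'|¬H) = 0.119.
Update on result 1 ('pass'): P(H) ← 0.24·0.0380 / (0.24·0.0380 + 0.881·0.9620) = 0.0091200/0.85664 = 0.0106.
Update on result 2 ('fail'): P(H) ← 0.76·0.0106 / (0.76·0.0106 + 0.119·0.9894) = 0.0080911/0.12582 = 0.0643.
Update on result 3 ('fail'): P(H) ← 0.76·0.0643 / (0.76·0.0643 + 0.119·0.9357) = 0.048872/0.16022 = 0.3050.

Posterior P(H) ≈ 0.3050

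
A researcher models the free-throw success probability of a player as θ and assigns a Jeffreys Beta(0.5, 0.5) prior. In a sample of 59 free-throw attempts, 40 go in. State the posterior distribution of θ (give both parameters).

Posterior: Beta(40.5, 19.5)

The binomial likelihood is conjugate to the Beta prior: with 40 successes and 19 failures, the posterior is Beta(0.5+40, 0.5+19) = Beta(40.5, 19.5).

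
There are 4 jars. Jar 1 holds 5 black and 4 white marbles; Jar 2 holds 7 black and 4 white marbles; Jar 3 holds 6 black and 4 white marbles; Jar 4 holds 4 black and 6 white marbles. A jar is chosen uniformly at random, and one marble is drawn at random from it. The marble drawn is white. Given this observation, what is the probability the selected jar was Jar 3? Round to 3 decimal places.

P(white|Jar 1) = 0.4444; P(white|Jar 2) = 0.3636; P(white|Jar 3) = 0.4; P(white|Jar 4) = 0.6.
Prior × likelihood for each source: 0.25·0.4444=0.1111, 0.25·0.3636=0.09091, 0.25·0.4=0.1000, 0.25·0.6=0.1500. Summing gives P(white) = 0.45202.
P(Jar 3 | white) = 0.1000 / 0.45202 = 0.221.

Posterior probability ≈ 0.221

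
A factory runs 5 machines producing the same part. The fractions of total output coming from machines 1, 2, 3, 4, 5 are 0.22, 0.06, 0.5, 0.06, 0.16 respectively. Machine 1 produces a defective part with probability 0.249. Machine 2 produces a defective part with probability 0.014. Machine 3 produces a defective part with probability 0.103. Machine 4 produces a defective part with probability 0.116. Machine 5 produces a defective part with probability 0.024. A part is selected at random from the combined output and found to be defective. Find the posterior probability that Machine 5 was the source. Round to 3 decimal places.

Tabulate prior·likelihood by source: [1] prior 0.22, lik 0.249, product 0.05478; [2] prior 0.06, lik 0.014, product 0.0008400; [3] prior 0.5, lik 0.103, product 0.05150; [4] prior 0.06, lik 0.116, product 0.006960; [5] prior 0.16, lik 0.024, product 0.003840.
Normalizing constant = 0.11792; the posterior for Machine 5 is its product over the sum, 0.003840/0.11792 = 0.033.

Posterior probability ≈ 0.033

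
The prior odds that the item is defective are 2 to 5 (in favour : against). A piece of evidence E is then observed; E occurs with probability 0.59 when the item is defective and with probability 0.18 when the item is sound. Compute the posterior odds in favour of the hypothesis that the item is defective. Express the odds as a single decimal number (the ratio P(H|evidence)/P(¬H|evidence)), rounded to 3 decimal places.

Posterior odds ≈ 1.311

Prior odds = 2/5 = 0.40000. In log-odds, ln(0.40000) = -0.91629.
Add log likelihood ratio: ln(3.2778) = 1.1872.
Posterior log-odds = 0.27087, so posterior odds = exp(0.27087) = 1.3111.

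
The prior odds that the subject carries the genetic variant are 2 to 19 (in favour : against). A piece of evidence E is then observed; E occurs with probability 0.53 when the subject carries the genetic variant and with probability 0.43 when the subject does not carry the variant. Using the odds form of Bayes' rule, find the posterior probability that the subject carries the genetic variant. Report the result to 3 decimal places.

Posterior probability ≈ 0.115

Prior odds = 2/19 = 0.10526. In log-odds, ln(0.10526) = -2.2513.
Add log likelihood ratio: ln(1.2326) = 0.20909.
Posterior log-odds = -2.0422, so posterior odds = exp(-2.0422) = 0.12974. Converting, P(H|E) = 0.12974/1.1297 = 0.115.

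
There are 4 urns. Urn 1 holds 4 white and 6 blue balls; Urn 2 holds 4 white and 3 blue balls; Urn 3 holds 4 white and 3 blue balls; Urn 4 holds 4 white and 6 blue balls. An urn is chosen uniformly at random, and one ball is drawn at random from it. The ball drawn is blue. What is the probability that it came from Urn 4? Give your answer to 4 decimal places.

Tabulate prior·likelihood by source: [1] prior 0.25, lik 0.6, product 0.1500; [2] prior 0.25, lik 0.4286, product 0.1071; [3] prior 0.25, lik 0.4286, product 0.1071; [4] prior 0.25, lik 0.6, product 0.1500.
Normalizing constant = 0.51429; the posterior for Urn 4 is its product over the sum, 0.1500/0.51429 = 0.2917.

Posterior probability ≈ 0.2917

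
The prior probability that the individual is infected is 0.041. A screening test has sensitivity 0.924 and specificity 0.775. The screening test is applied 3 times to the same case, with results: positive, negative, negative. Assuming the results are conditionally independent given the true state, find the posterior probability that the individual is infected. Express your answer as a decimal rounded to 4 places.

With H the event that the individual is infected, the joint likelihood of the observed sequence is P(data|H) = 0.924·0.076·0.076 = 0.0053370 and P(data|¬H) = 0.225·0.775·0.775 = 0.13514.
Bayes: P(H|data) = 0.041·0.0053370 / (0.041·0.0053370 + 0.959·0.13514) = 0.00021882/0.12982 = 0.0017.

Posterior P(H) ≈ 0.0017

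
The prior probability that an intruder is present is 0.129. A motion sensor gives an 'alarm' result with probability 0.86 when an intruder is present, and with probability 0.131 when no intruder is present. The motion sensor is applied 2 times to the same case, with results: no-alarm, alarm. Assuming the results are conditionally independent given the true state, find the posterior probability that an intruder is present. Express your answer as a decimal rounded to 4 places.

With H the event that an intruder is present, the joint likelihood of the observed sequence is P(data|H) = 0.14·0.86 = 0.12040 and P(data|¬H) = 0.869·0.131 = 0.11384.
Bayes: P(H|data) = 0.129·0.12040 / (0.129·0.12040 + 0.871·0.11384) = 0.015532/0.11469 = 0.1354.

Posterior P(H) ≈ 0.1354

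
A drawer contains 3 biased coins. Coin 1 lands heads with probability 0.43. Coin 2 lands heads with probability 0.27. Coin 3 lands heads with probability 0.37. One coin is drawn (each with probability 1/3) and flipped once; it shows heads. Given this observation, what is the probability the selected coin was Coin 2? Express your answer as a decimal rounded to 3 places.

Tabulate prior·likelihood by source: [1] prior 0.333333, lik 0.43, product 0.1433; [2] prior 0.333333, lik 0.27, product 0.09000; [3] prior 0.333333, lik 0.37, product 0.1233.
Normalizing constant = 0.35667; the posterior for Coin 2 is its product over the sum, 0.09000/0.35667 = 0.252.

Posterior probability ≈ 0.252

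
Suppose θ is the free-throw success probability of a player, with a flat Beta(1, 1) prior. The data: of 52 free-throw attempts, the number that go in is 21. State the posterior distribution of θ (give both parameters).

Posterior: Beta(22, 32)

The binomial likelihood is conjugate to the Beta prior: with 21 successes and 31 failures, the posterior is Beta(1+21, 1+31) = Beta(22, 32).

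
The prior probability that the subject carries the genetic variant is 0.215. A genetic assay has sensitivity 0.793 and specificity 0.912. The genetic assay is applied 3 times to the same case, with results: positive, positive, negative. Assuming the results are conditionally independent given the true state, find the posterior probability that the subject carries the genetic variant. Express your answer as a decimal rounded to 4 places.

With H the event that the subject carries the genetic variant, the joint likelihood of the observed sequence is P(data|H) = 0.793·0.793·0.207 = 0.13017 and P(data|¬H) = 0.088·0.088·0.912 = 0.0070625.
Bayes: P(H|data) = 0.215·0.13017 / (0.215·0.13017 + 0.785·0.0070625) = 0.027987/0.033531 = 0.8347.

Posterior P(H) ≈ 0.8347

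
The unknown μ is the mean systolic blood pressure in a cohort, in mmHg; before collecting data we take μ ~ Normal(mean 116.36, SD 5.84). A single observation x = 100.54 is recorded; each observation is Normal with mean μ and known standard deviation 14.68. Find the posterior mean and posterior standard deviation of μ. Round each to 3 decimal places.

Prior precision 1/τ₀² = 1/5.84² = 0.0293207; data precision n/σ² = 1/14.68² = 0.00464032.
Posterior precision = 0.0293207 + 0.00464032 = 0.0339610, giving posterior SD = 1/√0.0339610 = 5.426.
Posterior mean = (0.0293207·116.36 + 0.00464032·100.54) / 0.0339610 = 114.198.

Posterior mean ≈ 114.198; posterior SD ≈ 5.426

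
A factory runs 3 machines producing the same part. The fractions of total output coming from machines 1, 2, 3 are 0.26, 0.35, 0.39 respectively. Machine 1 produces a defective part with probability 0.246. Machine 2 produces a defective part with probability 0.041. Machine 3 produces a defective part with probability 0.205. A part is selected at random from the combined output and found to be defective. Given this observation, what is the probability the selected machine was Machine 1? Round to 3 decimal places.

Posterior probability ≈ 0.404

P(defective|M1) = 0.246; P(defective|M2) = 0.041; P(defective|M3) = 0.205.
Prior × likelihood for each source: 0.26·0.246=0.06396, 0.35·0.041=0.01435, 0.39·0.205=0.07995. Summing gives P(defective) = 0.15826.
P(Machine 1 | defective) = 0.06396 / 0.15826 = 0.404.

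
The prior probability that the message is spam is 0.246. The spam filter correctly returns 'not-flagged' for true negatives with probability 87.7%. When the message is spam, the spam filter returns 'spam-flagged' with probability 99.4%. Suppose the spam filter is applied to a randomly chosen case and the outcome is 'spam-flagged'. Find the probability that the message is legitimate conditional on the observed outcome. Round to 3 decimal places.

Write H for 'the message is spam'. Prior odds H:¬H = 0.246/0.754 = 0.32626. For the 'spam-flagged' outcome, the likelihood ratio is 0.994/0.123 = 8.0813.
Posterior odds = 0.32626 × 8.0813 = 2.6366, so P(H|E) = 2.6366/(1+2.6366) = 0.725. Then P(¬H|E) = 1 − 0.725 = 0.275.

P(¬H | E) ≈ 0.275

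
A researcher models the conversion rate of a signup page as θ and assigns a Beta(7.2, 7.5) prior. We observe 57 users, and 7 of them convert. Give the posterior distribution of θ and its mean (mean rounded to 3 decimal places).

Observing 7 successes and 50 failures updates Beta(7.2, 7.5) by adding the success and failure counts to the two shape parameters: α = 7.2+7 = 14.2, β = 7.5+50 = 57.5.
Posterior mean = α/(α+β) = 14.2/71.7 = 0.198.

Posterior: Beta(14.2, 57.5); mean ≈ 0.198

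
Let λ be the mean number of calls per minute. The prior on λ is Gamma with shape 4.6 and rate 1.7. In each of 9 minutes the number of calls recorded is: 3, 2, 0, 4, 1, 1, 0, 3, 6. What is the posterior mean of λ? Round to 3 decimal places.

The Poisson likelihood adds the total count to the shape and the number of exposure periods to the rate. Here ∑xᵢ = 20 and n = 9, so shape 4.6→24.6 and rate 1.7→10.7.
Posterior mean = shape/rate = 24.6/10.7 = 2.299.

Posterior mean ≈ 2.299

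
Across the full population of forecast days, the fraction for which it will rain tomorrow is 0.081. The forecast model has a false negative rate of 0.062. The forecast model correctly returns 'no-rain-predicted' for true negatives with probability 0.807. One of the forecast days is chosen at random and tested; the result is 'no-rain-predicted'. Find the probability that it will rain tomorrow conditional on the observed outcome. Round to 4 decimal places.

P(H | E) ≈ 0.0067

Write H for 'it will rain tomorrow'. Prior odds H:¬H = 0.081/0.919 = 0.088139. For the 'no-rain-predicted' outcome, the likelihood ratio is 0.062/0.807 = 0.076828.
Posterior odds = 0.088139 × 0.076828 = 0.0067715, so P(H|E) = 0.0067715/(1+0.0067715) = 0.0067.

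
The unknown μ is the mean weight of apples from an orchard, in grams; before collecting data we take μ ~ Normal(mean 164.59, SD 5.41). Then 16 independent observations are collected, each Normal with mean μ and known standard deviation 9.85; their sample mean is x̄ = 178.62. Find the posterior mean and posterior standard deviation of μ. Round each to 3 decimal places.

Posterior mean ≈ 176.212; posterior SD ≈ 2.241

Prior precision 1/τ₀² = 1/5.41² = 0.0341669; data precision n/σ² = 16/9.85² = 0.164910.
Posterior precision = 0.0341669 + 0.164910 = 0.199077, giving posterior SD = 1/√0.199077 = 2.241.
Posterior mean = (0.0341669·164.59 + 0.164910·178.62) / 0.199077 = 176.212.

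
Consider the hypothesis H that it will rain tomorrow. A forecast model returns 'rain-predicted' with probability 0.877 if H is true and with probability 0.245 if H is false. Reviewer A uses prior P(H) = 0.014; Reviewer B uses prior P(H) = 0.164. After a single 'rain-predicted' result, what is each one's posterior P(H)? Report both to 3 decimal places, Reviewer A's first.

Reviewer A: 0.048; Reviewer B: 0.413

P('+'|H) = 0.877, P('+'|¬H) = 0.245.
Reviewer A: numerator 0.877·0.014 = 0.012278; evidence = 0.012278+0.245·0.986 = 0.25385; posterior = 0.048.
Reviewer B: numerator 0.877·0.164 = 0.14383; evidence = 0.14383+0.245·0.836 = 0.34865; posterior = 0.413.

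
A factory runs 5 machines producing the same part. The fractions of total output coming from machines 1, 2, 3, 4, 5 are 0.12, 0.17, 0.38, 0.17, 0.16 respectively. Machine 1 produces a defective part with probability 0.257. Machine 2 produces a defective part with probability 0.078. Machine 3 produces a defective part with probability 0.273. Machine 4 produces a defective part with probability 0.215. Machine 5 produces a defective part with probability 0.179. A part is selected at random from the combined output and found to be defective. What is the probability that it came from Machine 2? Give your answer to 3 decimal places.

Posterior probability ≈ 0.062

P(defective|M1) = 0.257; P(defective|M2) = 0.078; P(defective|M3) = 0.273; P(defective|M4) = 0.215; P(defective|M5) = 0.179.
Prior × likelihood for each source: 0.12·0.257=0.03084, 0.17·0.078=0.01326, 0.38·0.273=0.1037, 0.17·0.215=0.03655, 0.16·0.179=0.02864. Summing gives P(defective) = 0.21303.
P(Machine 2 | defective) = 0.01326 / 0.21303 = 0.062.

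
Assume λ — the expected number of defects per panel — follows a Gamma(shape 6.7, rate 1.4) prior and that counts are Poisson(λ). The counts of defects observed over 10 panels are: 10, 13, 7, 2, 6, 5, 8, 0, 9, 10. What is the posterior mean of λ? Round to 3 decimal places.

Total count ∑xᵢ = 70 over n = 10 panels.
Gamma is conjugate to the Poisson likelihood: posterior is Gamma(shape = 6.7+70 = 76.7, rate = 1.4+10 = 11.4).
E[λ | data] = 76.7/11.4 = 6.728.

Posterior mean ≈ 6.728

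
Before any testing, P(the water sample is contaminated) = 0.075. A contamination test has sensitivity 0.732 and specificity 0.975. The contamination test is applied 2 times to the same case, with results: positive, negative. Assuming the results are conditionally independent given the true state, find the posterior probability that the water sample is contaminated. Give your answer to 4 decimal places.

Posterior P(H) ≈ 0.3949

With H the event that the water sample is contaminated, the joint likelihood of the observed sequence is P(data|H) = 0.732·0.268 = 0.19618 and P(data|¬H) = 0.025·0.975 = 0.024375.
Bayes: P(H|data) = 0.075·0.19618 / (0.075·0.19618 + 0.925·0.024375) = 0.014713/0.037260 = 0.3949.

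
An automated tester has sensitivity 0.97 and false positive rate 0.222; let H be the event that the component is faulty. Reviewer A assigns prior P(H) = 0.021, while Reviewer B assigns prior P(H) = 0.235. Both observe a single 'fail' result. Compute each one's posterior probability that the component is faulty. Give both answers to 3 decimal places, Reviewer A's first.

Reviewer A: 0.086; Reviewer B: 0.573

The likelihood ratio for a 'fail' result is 0.97/0.222 = 4.3694.
Reviewer A: prior odds 0.021/0.979 = 0.021450; posterior odds 0.093725; posterior probability 0.086.
Reviewer B: prior odds 0.235/0.765 = 0.30719; posterior odds 1.3422; posterior probability 0.573.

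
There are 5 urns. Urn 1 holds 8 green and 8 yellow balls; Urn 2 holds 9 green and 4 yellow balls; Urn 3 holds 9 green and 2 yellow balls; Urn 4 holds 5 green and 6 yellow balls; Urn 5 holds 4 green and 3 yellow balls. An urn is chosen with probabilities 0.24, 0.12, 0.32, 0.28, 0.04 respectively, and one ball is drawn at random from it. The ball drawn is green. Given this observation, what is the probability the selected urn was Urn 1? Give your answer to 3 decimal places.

P(green|Urn 1) = 0.5; P(green|Urn 2) = 0.6923; P(green|Urn 3) = 0.8182; P(green|Urn 4) = 0.4545; P(green|Urn 5) = 0.5714.
Prior × likelihood for each source: 0.24·0.5=0.1200, 0.12·0.6923=0.08308, 0.32·0.8182=0.2618, 0.28·0.4545=0.1273, 0.04·0.5714=0.02286. Summing gives P(green) = 0.61502.
P(Urn 1 | green) = 0.1200 / 0.61502 = 0.195.

Posterior probability ≈ 0.195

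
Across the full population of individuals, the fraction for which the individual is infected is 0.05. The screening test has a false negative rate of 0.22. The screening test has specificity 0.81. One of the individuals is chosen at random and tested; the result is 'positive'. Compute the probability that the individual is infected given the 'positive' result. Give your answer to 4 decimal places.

P(H | E) ≈ 0.1777

Let H be the event that the individual is infected. P(H) = 0.05, so P(¬H) = 0.95. With E the 'positive' result, P(E|H) = 0.78 and P(E|¬H) = 0.19.
P(E) = 0.78·0.05 + 0.19·0.95 = 0.039000 + 0.18050 = 0.21950.
By Bayes' theorem, P(H|E) = 0.039000 / 0.21950 = 0.1777.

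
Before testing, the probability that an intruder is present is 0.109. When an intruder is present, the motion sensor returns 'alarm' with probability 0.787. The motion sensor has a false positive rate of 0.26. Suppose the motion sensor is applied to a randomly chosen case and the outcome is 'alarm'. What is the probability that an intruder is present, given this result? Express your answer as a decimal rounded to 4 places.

Let H be the event that an intruder is present. P(H) = 0.109, so P(¬H) = 0.891. With E the 'alarm' result, P(E|H) = 0.787 and P(E|¬H) = 0.26.
P(E) = 0.787·0.109 + 0.26·0.891 = 0.085783 + 0.23166 = 0.31744.
By Bayes' theorem, P(H|E) = 0.085783 / 0.31744 = 0.2702.

P(H | E) ≈ 0.2702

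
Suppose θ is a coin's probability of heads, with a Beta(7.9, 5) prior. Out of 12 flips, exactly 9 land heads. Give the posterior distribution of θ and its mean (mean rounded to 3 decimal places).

Observing 9 successes and 3 failures updates Beta(7.9, 5) by adding the success and failure counts to the two shape parameters: α = 7.9+9 = 16.9, β = 5+3 = 8.
Posterior mean = α/(α+β) = 16.9/24.9 = 0.679.

Posterior: Beta(16.9, 8); mean ≈ 0.679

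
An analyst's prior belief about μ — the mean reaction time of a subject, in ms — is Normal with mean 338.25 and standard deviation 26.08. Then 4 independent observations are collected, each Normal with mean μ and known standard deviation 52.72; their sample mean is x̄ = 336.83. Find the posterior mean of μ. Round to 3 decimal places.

Posterior mean ≈ 337.548

Prior precision 1/τ₀² = 1/26.08² = 0.00147023; data precision n/σ² = 4/52.72² = 0.00143916.
Posterior precision = 0.00147023 + 0.00143916 = 0.00290939.
Posterior mean = (0.00147023·338.25 + 0.00143916·336.83) / 0.00290939 = 337.548.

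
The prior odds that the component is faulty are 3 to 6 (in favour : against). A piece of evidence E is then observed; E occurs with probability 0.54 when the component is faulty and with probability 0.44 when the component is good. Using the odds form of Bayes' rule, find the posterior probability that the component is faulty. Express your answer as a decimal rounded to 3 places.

Prior odds = 3/6 = 0.50000. In log-odds, ln(0.50000) = -0.69315.
Add log likelihood ratio: ln(1.2273) = 0.20479.
Posterior log-odds = -0.48835, so posterior odds = exp(-0.48835) = 0.61364. Converting, P(H|E) = 0.61364/1.6136 = 0.380.

Posterior probability ≈ 0.380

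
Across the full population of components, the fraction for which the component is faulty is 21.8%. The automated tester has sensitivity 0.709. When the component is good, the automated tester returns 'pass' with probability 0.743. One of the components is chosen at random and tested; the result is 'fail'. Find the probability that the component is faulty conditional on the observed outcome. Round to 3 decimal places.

Write H for 'the component is faulty'. Prior odds H:¬H = 0.218/0.782 = 0.27877. For the 'fail' outcome, the likelihood ratio is 0.709/0.257 = 2.7588.
Posterior odds = 0.27877 × 2.7588 = 0.76906, so P(H|E) = 0.76906/(1+0.76906) = 0.435.

P(H | E) ≈ 0.435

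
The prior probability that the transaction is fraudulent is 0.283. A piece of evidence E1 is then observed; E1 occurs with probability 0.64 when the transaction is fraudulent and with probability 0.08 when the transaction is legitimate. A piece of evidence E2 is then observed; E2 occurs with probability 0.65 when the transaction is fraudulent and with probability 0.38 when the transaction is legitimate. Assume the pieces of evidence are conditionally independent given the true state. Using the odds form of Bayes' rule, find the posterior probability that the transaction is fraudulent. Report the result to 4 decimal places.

Posterior probability ≈ 0.8438

Prior odds = 0.283/(1−0.283) = 0.39470.
Likelihood ratio for E1 = 0.64/0.08 = 8.0000.
Likelihood ratio for E2 = 0.65/0.38 = 1.7105.
Posterior odds = prior odds × LR₁ × LR₂ = 5.4012.
Posterior probability = odds/(1+odds) = 5.4012/6.4012 = 0.8438.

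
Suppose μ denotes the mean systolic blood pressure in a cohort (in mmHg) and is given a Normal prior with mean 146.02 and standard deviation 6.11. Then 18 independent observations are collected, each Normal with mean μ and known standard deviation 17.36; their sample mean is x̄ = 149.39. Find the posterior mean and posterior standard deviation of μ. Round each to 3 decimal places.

Prior precision 1/τ₀² = 1/6.11² = 0.0267866; data precision n/σ² = 18/17.36² = 0.0597273.
Posterior precision = 0.0267866 + 0.0597273 = 0.0865139, giving posterior SD = 1/√0.0865139 = 3.400.
Posterior mean = (0.0267866·146.02 + 0.0597273·149.39) / 0.0865139 = 148.347.

Posterior mean ≈ 148.347; posterior SD ≈ 3.400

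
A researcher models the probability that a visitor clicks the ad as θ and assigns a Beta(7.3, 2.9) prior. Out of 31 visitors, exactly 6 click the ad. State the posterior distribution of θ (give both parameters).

Posterior: Beta(13.3, 27.9)

Observing 6 successes and 25 failures updates Beta(7.3, 2.9) by adding the success and failure counts to the two shape parameters: α = 7.3+6 = 13.3, β = 2.9+25 = 27.9.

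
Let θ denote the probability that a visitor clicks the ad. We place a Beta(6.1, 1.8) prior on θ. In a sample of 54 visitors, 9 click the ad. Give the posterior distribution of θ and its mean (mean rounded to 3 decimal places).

The binomial likelihood is conjugate to the Beta prior: with 9 successes and 45 failures, the posterior is Beta(6.1+9, 1.8+45) = Beta(15.1, 46.8).
Posterior mean = α/(α+β) = 15.1/61.9 = 0.244.

Posterior: Beta(15.1, 46.8); mean ≈ 0.244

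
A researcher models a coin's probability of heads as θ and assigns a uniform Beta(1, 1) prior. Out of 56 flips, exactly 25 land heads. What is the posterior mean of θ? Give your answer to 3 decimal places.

Posterior mean ≈ 0.448

The binomial likelihood is conjugate to the Beta prior: with 25 successes and 31 failures, the posterior is Beta(1+25, 1+31) = Beta(26, 32).
Posterior mean = α/(α+β) = 26/58 = 0.448.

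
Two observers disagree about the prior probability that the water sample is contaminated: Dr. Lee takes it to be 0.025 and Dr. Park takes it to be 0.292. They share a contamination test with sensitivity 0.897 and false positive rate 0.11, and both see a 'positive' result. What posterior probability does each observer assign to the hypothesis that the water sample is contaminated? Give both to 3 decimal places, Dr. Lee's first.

Dr. Lee: 0.173; Dr. Park: 0.771

The likelihood ratio for a 'positive' result is 0.897/0.11 = 8.1545.
Dr. Lee: prior odds 0.025/0.975 = 0.025641; posterior odds 0.20909; posterior probability 0.173.
Dr. Park: prior odds 0.292/0.708 = 0.41243; posterior odds 3.3632; posterior probability 0.771.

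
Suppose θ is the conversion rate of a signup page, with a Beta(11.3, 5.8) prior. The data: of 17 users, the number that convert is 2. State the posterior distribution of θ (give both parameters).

Posterior: Beta(13.3, 20.8)

Observing 2 successes and 15 failures updates Beta(11.3, 5.8) by adding the success and failure counts to the two shape parameters: α = 11.3+2 = 13.3, β = 5.8+15 = 20.8.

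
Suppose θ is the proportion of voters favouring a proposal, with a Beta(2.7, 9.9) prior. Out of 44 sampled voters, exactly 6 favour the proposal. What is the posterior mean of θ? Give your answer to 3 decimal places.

Posterior mean ≈ 0.154

The binomial likelihood is conjugate to the Beta prior: with 6 successes and 38 failures, the posterior is Beta(2.7+6, 9.9+38) = Beta(8.7, 47.9).
E[θ | data] = 8.7/(8.7+47.9) = 0.154.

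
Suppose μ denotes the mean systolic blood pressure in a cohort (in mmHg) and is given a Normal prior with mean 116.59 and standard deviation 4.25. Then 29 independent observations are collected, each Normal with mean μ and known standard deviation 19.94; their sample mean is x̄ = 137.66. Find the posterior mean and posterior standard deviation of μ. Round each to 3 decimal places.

Posterior mean ≈ 128.568; posterior SD ≈ 2.792

Prior precision 1/τ₀² = 1/4.25² = 0.0553633; data precision n/σ² = 29/19.94² = 0.0729370.
Posterior precision = 0.0553633 + 0.0729370 = 0.128300, giving posterior SD = 1/√0.128300 = 2.792.
Posterior mean = (0.0553633·116.59 + 0.0729370·137.66) / 0.128300 = 128.568.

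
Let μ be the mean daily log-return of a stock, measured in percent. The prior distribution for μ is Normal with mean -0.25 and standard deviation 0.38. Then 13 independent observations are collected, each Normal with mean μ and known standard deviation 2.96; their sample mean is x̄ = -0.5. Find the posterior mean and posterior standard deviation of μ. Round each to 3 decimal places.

Posterior mean ≈ -0.294; posterior SD ≈ 0.345

Prior precision 1/τ₀² = 1/0.38² = 6.92521; data precision n/σ² = 13/2.96² = 1.48375.
Posterior precision = 6.92521 + 1.48375 = 8.40896, giving posterior SD = 1/√8.40896 = 0.345.
Posterior mean = (6.92521·-0.25 + 1.48375·-0.5) / 8.40896 = -0.294.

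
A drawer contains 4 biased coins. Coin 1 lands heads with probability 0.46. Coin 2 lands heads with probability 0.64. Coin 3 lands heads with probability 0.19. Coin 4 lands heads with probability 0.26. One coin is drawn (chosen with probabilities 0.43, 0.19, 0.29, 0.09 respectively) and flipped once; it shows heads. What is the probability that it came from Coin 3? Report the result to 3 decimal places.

Posterior probability ≈ 0.138

Tabulate prior·likelihood by source: [1] prior 0.43, lik 0.46, product 0.1978; [2] prior 0.19, lik 0.64, product 0.1216; [3] prior 0.29, lik 0.19, product 0.05510; [4] prior 0.09, lik 0.26, product 0.02340.
Normalizing constant = 0.39790; the posterior for Coin 3 is its product over the sum, 0.05510/0.39790 = 0.138.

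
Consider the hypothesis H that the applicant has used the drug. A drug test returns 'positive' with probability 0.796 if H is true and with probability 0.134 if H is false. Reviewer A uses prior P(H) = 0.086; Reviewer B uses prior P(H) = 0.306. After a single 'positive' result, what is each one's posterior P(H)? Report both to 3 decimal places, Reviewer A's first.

P('+'|H) = 0.796, P('+'|¬H) = 0.134.
Reviewer A: numerator 0.796·0.086 = 0.068456; evidence = 0.068456+0.134·0.914 = 0.19093; posterior = 0.359.
Reviewer B: numerator 0.796·0.306 = 0.24358; evidence = 0.24358+0.134·0.694 = 0.33657; posterior = 0.724.

Reviewer A: 0.359; Reviewer B: 0.724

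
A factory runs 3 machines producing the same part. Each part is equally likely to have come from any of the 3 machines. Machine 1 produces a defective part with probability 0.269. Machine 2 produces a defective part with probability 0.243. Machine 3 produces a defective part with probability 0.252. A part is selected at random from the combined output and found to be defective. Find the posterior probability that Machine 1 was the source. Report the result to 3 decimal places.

P(defective|M1) = 0.269; P(defective|M2) = 0.243; P(defective|M3) = 0.252.
Prior × likelihood for each source: 0.333333·0.269=0.08967, 0.333333·0.243=0.08100, 0.333333·0.252=0.08400. Summing gives P(defective) = 0.25467.
P(Machine 1 | defective) = 0.08967 / 0.25467 = 0.352.

Posterior probability ≈ 0.352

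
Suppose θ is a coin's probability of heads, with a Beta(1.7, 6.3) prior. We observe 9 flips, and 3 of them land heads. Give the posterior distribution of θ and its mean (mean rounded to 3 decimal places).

Posterior: Beta(4.7, 12.3); mean ≈ 0.276

Observing 3 successes and 6 failures updates Beta(1.7, 6.3) by adding the success and failure counts to the two shape parameters: α = 1.7+3 = 4.7, β = 6.3+6 = 12.3.
E[θ | data] = 4.7/(4.7+12.3) = 0.276.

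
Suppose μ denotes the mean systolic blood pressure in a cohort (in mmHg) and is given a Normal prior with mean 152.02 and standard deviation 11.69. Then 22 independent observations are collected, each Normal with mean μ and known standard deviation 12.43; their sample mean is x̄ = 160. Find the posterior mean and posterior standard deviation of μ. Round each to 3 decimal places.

Prior precision 1/τ₀² = 1/11.69² = 0.00731764; data precision n/σ² = 22/12.43² = 0.142390.
Posterior precision = 0.00731764 + 0.142390 = 0.149708, giving posterior SD = 1/√0.149708 = 2.585.
Posterior mean = (0.00731764·152.02 + 0.142390·160) / 0.149708 = 159.610.

Posterior mean ≈ 159.610; posterior SD ≈ 2.585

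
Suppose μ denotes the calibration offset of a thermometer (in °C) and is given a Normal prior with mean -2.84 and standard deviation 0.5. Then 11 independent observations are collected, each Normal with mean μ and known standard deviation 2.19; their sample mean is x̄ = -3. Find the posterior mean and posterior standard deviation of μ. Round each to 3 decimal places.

Posterior mean ≈ -2.898; posterior SD ≈ 0.399

Prior precision 1/τ₀² = 1/0.5² = 4.00000; data precision n/σ² = 11/2.19² = 2.29353.
Posterior precision = 4.00000 + 2.29353 = 6.29353, giving posterior SD = 1/√6.29353 = 0.399.
Posterior mean = (4.00000·-2.84 + 2.29353·-3) / 6.29353 = -2.898.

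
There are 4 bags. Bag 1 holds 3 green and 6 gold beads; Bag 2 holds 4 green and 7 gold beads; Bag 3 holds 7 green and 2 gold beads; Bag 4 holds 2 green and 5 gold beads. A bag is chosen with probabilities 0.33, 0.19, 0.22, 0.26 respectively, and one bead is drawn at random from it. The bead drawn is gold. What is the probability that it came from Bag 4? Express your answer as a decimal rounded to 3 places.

P(gold|Bag 1) = 0.6667; P(gold|Bag 2) = 0.6364; P(gold|Bag 3) = 0.2222; P(gold|Bag 4) = 0.7143.
Prior × likelihood for each source: 0.33·0.6667=0.2200, 0.19·0.6364=0.1209, 0.22·0.2222=0.04889, 0.26·0.7143=0.1857. Summing gives P(gold) = 0.57551.
P(Bag 4 | gold) = 0.1857 / 0.57551 = 0.323.

Posterior probability ≈ 0.323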